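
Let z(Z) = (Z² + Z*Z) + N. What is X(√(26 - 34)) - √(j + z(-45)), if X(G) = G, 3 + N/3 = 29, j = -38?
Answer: -√4090 + 2*I*√2 ≈ -63.953 + 2.8284*I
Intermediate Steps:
N = 78 (N = -9 + 3*29 = -9 + 87 = 78)
z(Z) = 78 + 2*Z² (z(Z) = (Z² + Z*Z) + 78 = (Z² + Z²) + 78 = 2*Z² + 78 = 78 + 2*Z²)
X(√(26 - 34)) - √(j + z(-45)) = √(26 - 34) - √(-38 + (78 + 2*(-45)²)) = √(-8) - √(-38 + (78 + 2*2025)) = 2*I*√2 - √(-38 + (78 + 4050)) = 2*I*√2 - √(-38 + 4128) = 2*I*√2 - √4090 = -√4090 + 2*I*√2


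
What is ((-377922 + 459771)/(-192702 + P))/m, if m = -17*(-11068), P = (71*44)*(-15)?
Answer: -27283/15025009224 ≈ -1.8158e-6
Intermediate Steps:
P = -46860 (P = 3124*(-15) = -46860)
m = 188156
((-377922 + 459771)/(-192702 + P))/m = ((-377922 + 459771)/(-192702 - 46860))/188156 = (81849/(-239562))*(1/188156) = (81849*(-1/239562))*(1/188156) = -27283/79854*1/188156 = -27283/15025009224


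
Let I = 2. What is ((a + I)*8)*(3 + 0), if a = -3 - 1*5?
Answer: -144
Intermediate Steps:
a = -8 (a = -3 - 5 = -8)
((a + I)*8)*(3 + 0) = ((-8 + 2)*8)*(3 + 0) = -6*8*3 = -48*3 = -144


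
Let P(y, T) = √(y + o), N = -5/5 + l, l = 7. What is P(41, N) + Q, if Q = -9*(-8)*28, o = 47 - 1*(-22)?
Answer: 2016 + √110 ≈ 2026.5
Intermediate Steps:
o = 69 (o = 47 + 22 = 69)
N = 6 (N = -5/5 + 7 = -5*⅕ + 7 = -1 + 7 = 6)
Q = 2016 (Q = 72*28 = 2016)
P(y, T) = √(69 + y) (P(y, T) = √(y + 69) = √(69 + y))
P(41, N) + Q = √(69 + 41) + 2016 = √110 + 2016 = 2016 + √110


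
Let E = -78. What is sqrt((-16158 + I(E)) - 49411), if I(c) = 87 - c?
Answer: 2*I*sqrt(16351) ≈ 255.74*I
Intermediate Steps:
sqrt((-16158 + I(E)) - 49411) = sqrt((-16158 + (87 - 1*(-78))) - 49411) = sqrt((-16158 + (87 + 78)) - 49411) = sqrt((-16158 + 165) - 49411) = sqrt(-15993 - 49411) = sqrt(-65404) = 2*I*sqrt(16351)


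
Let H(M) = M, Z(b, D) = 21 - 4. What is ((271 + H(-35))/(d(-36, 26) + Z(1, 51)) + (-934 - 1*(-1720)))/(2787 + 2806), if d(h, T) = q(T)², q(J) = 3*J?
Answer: 4795622/34122893 ≈ 0.14054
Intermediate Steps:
Z(b, D) = 17
d(h, T) = 9*T² (d(h, T) = (3*T)² = 9*T²)
((271 + H(-35))/(d(-36, 26) + Z(1, 51)) + (-934 - 1*(-1720)))/(2787 + 2806) = ((271 - 35)/(9*26² + 17) + (-934 - 1*(-1720)))/(2787 + 2806) = (236/(9*676 + 17) + (-934 + 1720))/5593 = (236/(6084 + 17) + 786)*(1/5593) = (236/6101 + 786)*(1/5593) = (4795622/6101)*(1/5593) = 4795622/34122893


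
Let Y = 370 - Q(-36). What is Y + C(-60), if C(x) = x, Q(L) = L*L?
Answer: -986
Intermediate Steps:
Q(L) = L²
Y = -926 (Y = 370 - 1*(-36)² = 370 - 1*1296 = 370 - 1296 = -926)
Y + C(-60) = -926 - 60 = -986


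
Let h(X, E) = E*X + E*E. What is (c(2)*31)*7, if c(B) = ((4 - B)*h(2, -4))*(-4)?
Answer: -13888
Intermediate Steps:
h(X, E) = E² + E*X (h(X, E) = E*X + E² = E² + E*X)
c(B) = -128 + 32*B (c(B) = ((4 - B)*(-4*(-4 + 2)))*(-4) = ((4 - B)*(-4*(-2)))*(-4) = ((4 - B)*8)*(-4) = (32 - 8*B)*(-4) = -128 + 32*B)
(c(2)*31)*7 = ((-128 + 32*2)*31)*7 = ((-128 + 64)*31)*7 = -64*31*7 = -1984*7 = -13888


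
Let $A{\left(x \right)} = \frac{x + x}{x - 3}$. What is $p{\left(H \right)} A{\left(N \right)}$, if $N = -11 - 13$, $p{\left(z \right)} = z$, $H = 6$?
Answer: $\frac{32}{3} \approx 10.667$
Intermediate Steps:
$N = -24$ ($N = -11 - 13 = -24$)
$A{\left(x \right)} = \frac{2 x}{-3 + x}$
$p{\left(H \right)} A{\left(N \right)} = 6 \cdot 2 \left(-24\right) \frac{1}{-3 - 24} = 6 \cdot 2 \left(-24\right) \frac{1}{-27} = 6 \cdot 2 \left(-24\right) \left(- \frac{1}{27}\right) = 6 \cdot \frac{16}{9} = \frac{32}{3}$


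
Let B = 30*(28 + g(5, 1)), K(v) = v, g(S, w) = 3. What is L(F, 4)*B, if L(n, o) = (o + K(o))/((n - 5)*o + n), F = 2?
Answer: -744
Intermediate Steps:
L(n, o) = 2*o/(n + o*(-5 + n)) (L(n, o) = (o + o)/((n - 5)*o + n) = (2*o)/((-5 + n)*o + n) = (2*o)/(o*(-5 + n) + n) = (2*o)/(n + o*(-5 + n)) = 2*o/(n + o*(-5 + n)))
B = 930 (B = 30*(28 + 3) = 30*31 = 930)
L(F, 4)*B = (2*4/(2 - 5*4 + 2*4))*930 = (2*4/(2 - 20 + 8))*930 = (2*4/(-10))*930 = (2*4*(-1/10))*930 = -4/5*930 = -744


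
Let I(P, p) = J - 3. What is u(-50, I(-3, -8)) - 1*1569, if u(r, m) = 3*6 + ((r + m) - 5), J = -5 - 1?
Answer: -1615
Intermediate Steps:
J = -6
I(P, p) = -9 (I(P, p) = -6 - 3 = -9)
u(r, m) = 13 + m + r (u(r, m) = 18 + ((m + r) - 5) = 18 + (-5 + m + r) = 13 + m + r)
u(-50, I(-3, -8)) - 1*1569 = (13 - 9 - 50) - 1*1569 = -46 - 1569 = -1615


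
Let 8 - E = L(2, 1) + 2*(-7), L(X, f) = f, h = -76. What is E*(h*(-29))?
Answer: 46284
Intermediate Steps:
E = 21 (E = 8 - (1 + 2*(-7)) = 8 - (1 - 14) = 8 - 1*(-13) = 8 + 13 = 21)
E*(h*(-29)) = 21*(-76*(-29)) = 21*2204 = 46284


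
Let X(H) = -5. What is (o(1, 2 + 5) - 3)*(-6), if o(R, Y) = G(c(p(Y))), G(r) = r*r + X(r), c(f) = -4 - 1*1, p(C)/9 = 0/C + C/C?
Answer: -102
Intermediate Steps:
p(C) = 9 (p(C) = 9*(0/C + C/C) = 9*(0 + 1) = 9*1 = 9)
c(f) = -5 (c(f) = -4 - 1 = -5)
G(r) = -5 + r² (G(r) = r*r - 5 = r² - 5 = -5 + r²)
o(R, Y) = 20 (o(R, Y) = -5 + (-5)² = -5 + 25 = 20)
(o(1, 2 + 5) - 3)*(-6) = (20 - 3)*(-6) = 17*(-6) = -102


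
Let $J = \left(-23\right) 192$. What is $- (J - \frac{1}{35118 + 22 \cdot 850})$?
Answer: $\frac{237660289}{53818} \approx 4416.0$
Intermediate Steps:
$J = -4416$
$- (J - \frac{1}{35118 + 22 \cdot 850}) = - (-4416 - \frac{1}{35118 + 22 \cdot 850}) = - (-4416 - \frac{1}{35118 + 18700}) = - (-4416 - \frac{1}{53818}) = \left(-1\right) \left(- \frac{237660289}{53818}\right) = \frac{237660289}{53818}$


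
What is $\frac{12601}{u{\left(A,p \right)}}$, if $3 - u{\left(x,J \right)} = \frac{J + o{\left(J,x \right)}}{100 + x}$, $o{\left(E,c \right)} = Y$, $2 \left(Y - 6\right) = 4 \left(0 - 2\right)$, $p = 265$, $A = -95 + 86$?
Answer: $\frac{1146691}{6} \approx 1.9112 \cdot 10^{5}$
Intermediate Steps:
$A = -9$
$Y = 2$ ($Y = 6 + \frac{4 \left(0 - 2\right)}{2} = 6 + \frac{4 \left(-2\right)}{2} = 6 + \frac{1}{2} \left(-8\right) = 6 - 4 = 2$)
$o{\left(E,c \right)} = 2$
$u{\left(x,J \right)} = 3 - \frac{2 + J}{100 + x}$ ($u{\left(x,J \right)} = 3 - \frac{J + 2}{100 + x} = 3 - \frac{2 + J}{100 + x}$)
$\frac{12601}{u{\left(A,p \right)}} = \frac{12601}{\frac{1}{100 - 9} \left(298 - 265 + 3 \left(-9\right)\right)} = \frac{12601}{\frac{1}{91} \left(298 - 265 - 27\right)} = \frac{12601}{\frac{1}{91} \cdot 6} = \frac{12601}{\frac{6}{91}} = 12601 \cdot \frac{91}{6} = \frac{1146691}{6}$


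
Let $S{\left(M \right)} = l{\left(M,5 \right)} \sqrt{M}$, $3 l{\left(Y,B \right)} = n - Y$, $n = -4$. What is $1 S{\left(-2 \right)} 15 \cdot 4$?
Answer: $- 40 i \sqrt{2} \approx - 56.569 i$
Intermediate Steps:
$l{\left(Y,B \right)} = - \frac{4}{3} - \frac{Y}{3}$ ($l{\left(Y,B \right)} = \frac{-4 - Y}{3} = - \frac{4}{3} - \frac{Y}{3}$)
$S{\left(M \right)} = \sqrt{M} \left(- \frac{4}{3} - \frac{M}{3}\right)$ ($S{\left(M \right)} = \left(- \frac{4}{3} - \frac{M}{3}\right) \sqrt{M} = \sqrt{M} \left(- \frac{4}{3} - \frac{M}{3}\right)$)
$1 S{\left(-2 \right)} 15 \cdot 4 = 1 \frac{\sqrt{-2} \left(-4 - -2\right)}{3} \cdot 15 \cdot 4 = 1 \frac{i \sqrt{2} \left(-4 + 2\right)}{3} \cdot 15 \cdot 4 = 1 \cdot \frac{1}{3} i \sqrt{2} \left(-2\right) 15 \cdot 4 = 1 \left(- \frac{2 i \sqrt{2}}{3}\right) 15 \cdot 4 = - \frac{2 i \sqrt{2}}{3} \cdot 15 \cdot 4 = - 10 i \sqrt{2} \cdot 4 = - 40 i \sqrt{2}$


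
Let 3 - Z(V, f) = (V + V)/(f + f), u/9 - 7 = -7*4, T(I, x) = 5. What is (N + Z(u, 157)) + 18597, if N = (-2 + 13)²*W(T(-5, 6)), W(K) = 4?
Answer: 2996377/157 ≈ 19085.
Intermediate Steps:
u = -189 (u = 63 + 9*(-7*4) = 63 + 9*(-28) = 63 - 252 = -189)
Z(V, f) = 3 - V/f (Z(V, f) = 3 - (V + V)/(f + f) = 3 - 2*V/(2*f) = 3 - 2*V*1/(2*f) = 3 - V/f)
N = 484 (N = (-2 + 13)²*4 = 11²*4 = 121*4 = 484)
(N + Z(u, 157)) + 18597 = (484 + (3 - 1*(-189)/157)) + 18597 = (484 + (3 - 1*(-189)*1/157)) + 18597 = (484 + (3 + 189/157)) + 18597 = (484 + 660/157) + 18597 = 76648/157 + 18597 = 2996377/157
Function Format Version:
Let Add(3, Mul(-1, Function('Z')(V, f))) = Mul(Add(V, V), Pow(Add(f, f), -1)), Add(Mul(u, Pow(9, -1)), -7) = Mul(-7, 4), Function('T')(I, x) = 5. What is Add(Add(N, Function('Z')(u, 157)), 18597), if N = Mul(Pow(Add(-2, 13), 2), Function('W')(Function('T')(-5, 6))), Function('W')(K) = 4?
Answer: Rational(2996377, 157) ≈ 19085.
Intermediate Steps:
u = -189 (u = Add(63, Mul(9, Mul(-7, 4))) = Add(63, Mul(9, -28)) = Add(63, -252) = -189)
Function('Z')(V, f) = Add(3, Mul(-1, V, Pow(f, -1))) (Function('Z')(V, f) = Add(3, Mul(-1, Mul(Add(V, V), Pow(Add(f, f), -1)))) = Add(3, Mul(-1, Mul(Mul(2, V), Pow(Mul(2, f), -1)))) = Add(3, Mul(-1, Mul(Mul(2, V), Mul(Rational(1, 2), Pow(f, -1))))) = Add(3, Mul(-1, Mul(V, Pow(f, -1)))) = Add(3, Mul(-1, V, Pow(f, -1))))
N = 484 (N = Mul(Pow(Add(-2, 13), 2), 4) = Mul(Pow(11, 2), 4) = Mul(121, 4) = 484)
Add(Add(N, Function('Z')(u, 157)), 18597) = Add(Add(484, Add(3, Mul(-1, -189, Pow(157, -1)))), 18597) = Add(Add(484, Add(3, Mul(-1, -189, Rational(1, 157)))), 18597) = Add(Add(484, Add(3, Rational(189, 157))), 18597) = Add(Add(484, Rational(660, 157)), 18597) = Add(Rational(76648, 157), 18597) = Rational(2996377, 157)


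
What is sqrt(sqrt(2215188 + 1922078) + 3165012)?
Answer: sqrt(3165012 + 7*sqrt(84434)) ≈ 1779.6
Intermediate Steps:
sqrt(sqrt(2215188 + 1922078) + 3165012) = sqrt(sqrt(4137266) + 3165012) = sqrt(7*sqrt(84434) + 3165012) = sqrt(3165012 + 7*sqrt(84434))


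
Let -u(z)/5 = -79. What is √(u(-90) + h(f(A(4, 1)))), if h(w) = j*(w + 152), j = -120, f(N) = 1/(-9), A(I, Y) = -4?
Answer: I*√160485/3 ≈ 133.54*I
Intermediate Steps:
f(N) = -⅑
u(z) = 395 (u(z) = -5*(-79) = 395)
h(w) = -18240 - 120*w (h(w) = -120*(w + 152) = -120*(152 + w) = -18240 - 120*w)
√(u(-90) + h(f(A(4, 1)))) = √(395 + (-18240 - 120*(-⅑))) = √(395 + (-18240 + 40/3)) = √(395 - 54680/3) = √(-53495/3) = I*√160485/3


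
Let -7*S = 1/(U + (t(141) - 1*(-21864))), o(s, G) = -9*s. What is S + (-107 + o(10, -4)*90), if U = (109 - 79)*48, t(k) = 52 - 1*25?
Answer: -1340342620/163317 ≈ -8207.0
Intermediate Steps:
t(k) = 27 (t(k) = 52 - 25 = 27)
U = 1440 (U = 30*48 = 1440)
S = -1/163317 (S = -1/(7*(1440 + (27 - 1*(-21864)))) = -1/(7*(1440 + (27 + 21864))) = -1/(7*(1440 + 21891)) = -1/7/23331 = -1/7*1/23331 = -1/163317 ≈ -6.1231e-6)
S + (-107 + o(10, -4)*90) = -1/163317 + (-107 - 9*10*90) = -1/163317 + (-107 - 90*90) = -1/163317 + (-107 - 8100) = -1/163317 - 8207 = -1340342620/163317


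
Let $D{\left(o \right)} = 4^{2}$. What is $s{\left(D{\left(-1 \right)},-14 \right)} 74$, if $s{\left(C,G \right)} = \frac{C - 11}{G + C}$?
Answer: $185$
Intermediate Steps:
$D{\left(o \right)} = 16$
$s{\left(C,G \right)} = \frac{-11 + C}{C + G}$
$s{\left(D{\left(-1 \right)},-14 \right)} 74 = \frac{-11 + 16}{16 - 14} \cdot 74 = \frac{1}{2} \cdot 5 \cdot 74 = \frac{5}{2} \cdot 74 = 185$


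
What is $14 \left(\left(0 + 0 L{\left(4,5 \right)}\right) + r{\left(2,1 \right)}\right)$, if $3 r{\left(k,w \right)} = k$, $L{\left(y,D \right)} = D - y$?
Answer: $\frac{28}{3} \approx 9.3333$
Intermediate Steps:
$r{\left(k,w \right)} = \frac{k}{3}$
$14 \left(\left(0 + 0 L{\left(4,5 \right)}\right) + r{\left(2,1 \right)}\right) = 14 \left(\left(0 + 0 \left(5 - 4\right)\right) + \frac{1}{3} \cdot 2\right) = 14 \left(\left(0 + 0 \left(5 - 4\right)\right) + \frac{2}{3}\right) = 14 \left(\left(0 + 0 \cdot 1\right) + \frac{2}{3}\right) = 14 \left(\left(0 + 0\right) + \frac{2}{3}\right) = 14 \left(0 + \frac{2}{3}\right) = 14 \cdot \frac{2}{3} = \frac{28}{3}$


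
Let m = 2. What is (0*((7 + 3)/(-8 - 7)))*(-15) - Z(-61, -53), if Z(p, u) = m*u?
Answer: 106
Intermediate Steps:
Z(p, u) = 2*u
(0*((7 + 3)/(-8 - 7)))*(-15) - Z(-61, -53) = (0*((7 + 3)/(-8 - 7)))*(-15) - 2*(-53) = (0*(10/(-15)))*(-15) - 1*(-106) = (0*(10*(-1/15)))*(-15) + 106 = (0*(-2/3))*(-15) + 106 = 0*(-15) + 106 = 0 + 106 = 106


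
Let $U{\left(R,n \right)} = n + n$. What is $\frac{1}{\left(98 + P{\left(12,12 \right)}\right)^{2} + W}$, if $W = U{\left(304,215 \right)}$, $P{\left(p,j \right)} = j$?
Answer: $\frac{1}{12530} \approx 7.9808 \cdot 10^{-5}$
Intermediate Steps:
$U{\left(R,n \right)} = 2 n$
$W = 430$ ($W = 2 \cdot 215 = 430$)
$\frac{1}{\left(98 + P{\left(12,12 \right)}\right)^{2} + W} = \frac{1}{\left(98 + 12\right)^{2} + 430} = \frac{1}{110^{2} + 430} = \frac{1}{12100 + 430} = \frac{1}{12530}$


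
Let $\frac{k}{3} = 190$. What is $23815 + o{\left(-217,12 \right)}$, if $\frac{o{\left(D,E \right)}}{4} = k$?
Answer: $26095$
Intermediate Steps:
$k = 570$ ($k = 3 \cdot 190 = 570$)
$o{\left(D,E \right)} = 2280$ ($o{\left(D,E \right)} = 4 \cdot 570 = 2280$)
$23815 + o{\left(-217,12 \right)} = 23815 + 2280 = 26095$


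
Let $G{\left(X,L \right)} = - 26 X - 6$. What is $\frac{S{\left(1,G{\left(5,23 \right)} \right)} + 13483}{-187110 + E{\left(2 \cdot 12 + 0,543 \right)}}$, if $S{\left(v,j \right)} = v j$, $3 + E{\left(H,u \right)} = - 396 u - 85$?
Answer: $- \frac{13347}{402226} \approx -0.033183$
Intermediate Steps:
$G{\left(X,L \right)} = -6 - 26 X$
$E{\left(H,u \right)} = -88 - 396 u$ ($E{\left(H,u \right)} = -3 - \left(85 + 396 u\right) = -88 - 396 u$)
$S{\left(v,j \right)} = j v$
$\frac{S{\left(1,G{\left(5,23 \right)} \right)} + 13483}{-187110 + E{\left(2 \cdot 12 + 0,543 \right)}} = \frac{\left(-6 - 130\right) 1 + 13483}{-187110 - 215116} = \frac{\left(-136\right) 1 + 13483}{-187110 - 215116} = \frac{-136 + 13483}{-402226} = 13347 \left(- \frac{1}{402226}\right) = - \frac{13347}{402226}$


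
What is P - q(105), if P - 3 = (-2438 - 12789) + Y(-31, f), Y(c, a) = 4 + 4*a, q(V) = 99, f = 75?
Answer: -15019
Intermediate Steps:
P = -14920 (P = 3 + ((-2438 - 12789) + (4 + 4*75)) = 3 + (-15227 + (4 + 300)) = 3 + (-15227 + 304) = 3 - 14923 = -14920)
P - q(105) = -14920 - 1*99 = -14920 - 99 = -15019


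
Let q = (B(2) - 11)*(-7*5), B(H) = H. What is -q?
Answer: -315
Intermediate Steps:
q = 315 (q = (2 - 11)*(-7*5) = -9*(-35) = 315)
-q = -1*315 = -315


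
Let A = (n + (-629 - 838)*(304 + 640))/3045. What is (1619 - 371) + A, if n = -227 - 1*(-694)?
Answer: 2415779/3045 ≈ 793.36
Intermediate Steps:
n = 467 (n = -227 + 694 = 467)
A = -1384381/3045 (A = (467 + (-629 - 838)*(304 + 640))/3045 = (467 - 1467*944)*(1/3045) = (467 - 1384848)*(1/3045) = -1384381*1/3045 = -1384381/3045 ≈ -454.64)
(1619 - 371) + A = (1619 - 371) - 1384381/3045 = 1248 - 1384381/3045 = 2415779/3045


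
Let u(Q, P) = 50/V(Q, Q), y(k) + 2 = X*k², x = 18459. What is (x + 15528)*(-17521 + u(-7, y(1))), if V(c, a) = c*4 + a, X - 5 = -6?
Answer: -4168743459/7 ≈ -5.9553e+8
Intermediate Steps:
X = -1 (X = 5 - 6 = -1)
V(c, a) = a + 4*c (V(c, a) = 4*c + a = a + 4*c)
y(k) = -2 - k²
u(Q, P) = 10/Q (u(Q, P) = 50/(Q + 4*Q) = 50/((5*Q)) = 50*(1/(5*Q)) = 10/Q)
(x + 15528)*(-17521 + u(-7, y(1))) = (18459 + 15528)*(-17521 + 10/(-7)) = 33987*(-17521 + 10*(-⅐)) = 33987*(-17521 - 10/7) = 33987*(-122657/7) = -4168743459/7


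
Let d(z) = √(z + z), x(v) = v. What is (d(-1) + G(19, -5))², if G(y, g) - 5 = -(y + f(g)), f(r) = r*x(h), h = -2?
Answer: (24 - I*√2)² ≈ 574.0 - 67.882*I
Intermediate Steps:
d(z) = √2*√z (d(z) = √(2*z) = √2*√z)
f(r) = -2*r (f(r) = r*(-2) = -2*r)
G(y, g) = 5 - y + 2*g (G(y, g) = 5 - (y - 2*g) = 5 + (-y + 2*g) = 5 - y + 2*g)
(d(-1) + G(19, -5))² = (√2*√(-1) + (5 - 1*19 + 2*(-5)))² = (√2*I + (5 - 19 - 10))² = (I*√2 - 24)² = (-24 + I*√2)²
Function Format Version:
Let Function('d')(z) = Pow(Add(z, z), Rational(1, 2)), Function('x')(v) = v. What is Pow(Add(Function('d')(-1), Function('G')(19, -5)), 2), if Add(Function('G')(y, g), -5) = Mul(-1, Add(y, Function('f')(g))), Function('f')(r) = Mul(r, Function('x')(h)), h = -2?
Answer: Pow(Add(24, Mul(-1, I, Pow(2, Rational(1, 2)))), 2) ≈ Add(574.00, Mul(-67.882, I))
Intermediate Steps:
Function('d')(z) = Mul(Pow(2, Rational(1, 2)), Pow(z, Rational(1, 2))) (Function('d')(z) = Pow(Mul(2, z), Rational(1, 2)) = Mul(Pow(2, Rational(1, 2)), Pow(z, Rational(1, 2))))
Function('f')(r) = Mul(-2, r) (Function('f')(r) = Mul(r, -2) = Mul(-2, r))
Function('G')(y, g) = Add(5, Mul(-1, y), Mul(2, g)) (Function('G')(y, g) = Add(5, Mul(-1, Add(y, Mul(-2, g)))) = Add(5, Add(Mul(-1, y), Mul(2, g))) = Add(5, Mul(-1, y), Mul(2, g)))
Pow(Add(Function('d')(-1), Function('G')(19, -5)), 2) = Pow(Add(Mul(Pow(2, Rational(1, 2)), Pow(-1, Rational(1, 2))), Add(5, Mul(-1, 19), Mul(2, -5))), 2) = Pow(Add(Mul(Pow(2, Rational(1, 2)), I), Add(5, -19, -10)), 2) = Pow(Add(Mul(I, Pow(2, Rational(1, 2))), -24), 2) = Pow(Add(-24, Mul(I, Pow(2, Rational(1, 2)))), 2)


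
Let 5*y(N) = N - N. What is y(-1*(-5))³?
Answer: 0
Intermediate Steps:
y(N) = 0 (y(N) = (N - N)/5 = (⅕)*0 = 0)
y(-1*(-5))³ = 0³ = 0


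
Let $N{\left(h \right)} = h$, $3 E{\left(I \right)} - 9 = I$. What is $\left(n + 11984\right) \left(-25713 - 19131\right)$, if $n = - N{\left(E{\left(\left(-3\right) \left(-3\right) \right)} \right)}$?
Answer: $-537141432$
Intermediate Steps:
$E{\left(I \right)} = 3 + \frac{I}{3}$
$n = -6$ ($n = - (3 + \frac{\left(-3\right) \left(-3\right)}{3}) = - (3 + \frac{1}{3} \cdot 9) = - (3 + 3) = \left(-1\right) 6 = -6$)
$\left(n + 11984\right) \left(-25713 - 19131\right) = \left(-6 + 11984\right) \left(-25713 - 19131\right) = 11978 \left(-44844\right) = -537141432$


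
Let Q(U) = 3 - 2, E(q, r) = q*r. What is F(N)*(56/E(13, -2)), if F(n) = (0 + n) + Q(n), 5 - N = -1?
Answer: -196/13 ≈ -15.077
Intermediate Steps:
N = 6 (N = 5 - 1*(-1) = 5 + 1 = 6)
Q(U) = 1
F(n) = 1 + n (F(n) = (0 + n) + 1 = n + 1 = 1 + n)
F(N)*(56/E(13, -2)) = (1 + 6)*(56/((13*(-2)))) = 7*(56/(-26)) = 7*(56*(-1/26)) = 7*(-28/13) = -196/13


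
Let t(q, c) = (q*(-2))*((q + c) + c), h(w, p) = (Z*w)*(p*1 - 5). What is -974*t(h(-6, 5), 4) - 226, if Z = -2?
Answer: -226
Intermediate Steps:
h(w, p) = -2*w*(-5 + p) (h(w, p) = (-2*w)*(p*1 - 5) = (-2*w)*(p - 5) = (-2*w)*(-5 + p) = -2*w*(-5 + p))
t(q, c) = -2*q*(q + 2*c) (t(q, c) = (-2*q)*((c + q) + c) = (-2*q)*(q + 2*c) = -2*q*(q + 2*c))
-974*t(h(-6, 5), 4) - 226 = -(-1948)*2*(-6)*(5 - 1*5)*(2*(-6)*(5 - 1*5) + 2*4) - 226 = -(-1948)*2*(-6)*(5 - 5)*(2*(-6)*(5 - 5) + 8) - 226 = -(-1948)*2*(-6)*0*(2*(-6)*0 + 8) - 226 = -(-1948)*0*(0 + 8) - 226 = -(-1948)*0*8 - 226 = -974*0 - 226 = 0 - 226 = -226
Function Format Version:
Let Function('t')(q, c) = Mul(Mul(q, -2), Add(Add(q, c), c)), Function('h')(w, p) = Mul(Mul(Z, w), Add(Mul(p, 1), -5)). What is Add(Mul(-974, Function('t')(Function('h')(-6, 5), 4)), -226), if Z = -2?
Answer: -226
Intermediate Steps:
Function('h')(w, p) = Mul(-2, w, Add(-5, p)) (Function('h')(w, p) = Mul(Mul(-2, w), Add(Mul(p, 1), -5)) = Mul(Mul(-2, w), Add(p, -5)) = Mul(Mul(-2, w), Add(-5, p)) = Mul(-2, w, Add(-5, p)))
Function('t')(q, c) = Mul(-2, q, Add(q, Mul(2, c))) (Function('t')(q, c) = Mul(Mul(-2, q), Add(Add(c, q), c)) = Mul(Mul(-2, q), Add(q, Mul(2, c))) = Mul(-2, q, Add(q, Mul(2, c))))
Add(Mul(-974, Function('t')(Function('h')(-6, 5), 4)), -226) = Add(Mul(-974, Mul(-2, Mul(2, -6, Add(5, Mul(-1, 5))), Add(Mul(2, -6, Add(5, Mul(-1, 5))), Mul(2, 4)))), -226) = Add(Mul(-974, Mul(-2, Mul(2, -6, Add(5, -5)), Add(Mul(2, -6, Add(5, -5)), 8))), -226) = Add(Mul(-974, Mul(-2, Mul(2, -6, 0), Add(Mul(2, -6, 0), 8))), -226) = Add(Mul(-974, Mul(-2, 0, Add(0, 8))), -226) = Add(Mul(-974, Mul(-2, 0, 8)), -226) = Add(Mul(-974, 0), -226) = Add(0, -226) = -226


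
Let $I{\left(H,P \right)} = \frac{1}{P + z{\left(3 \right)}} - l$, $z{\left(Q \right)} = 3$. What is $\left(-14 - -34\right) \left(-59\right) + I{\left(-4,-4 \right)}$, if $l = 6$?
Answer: $-1187$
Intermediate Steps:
$I{\left(H,P \right)} = -6 + \frac{1}{3 + P}$ ($I{\left(H,P \right)} = \frac{1}{P + 3} - 6 = \frac{1}{3 + P} - 6 = -6 + \frac{1}{3 + P}$)
$\left(-14 - -34\right) \left(-59\right) + I{\left(-4,-4 \right)} = \left(-14 - -34\right) \left(-59\right) + \frac{-17 - -24}{3 - 4} = \left(-14 + 34\right) \left(-59\right) + \frac{-17 + 24}{-1} = 20 \left(-59\right) - 7 = -1180 - 7 = -1187$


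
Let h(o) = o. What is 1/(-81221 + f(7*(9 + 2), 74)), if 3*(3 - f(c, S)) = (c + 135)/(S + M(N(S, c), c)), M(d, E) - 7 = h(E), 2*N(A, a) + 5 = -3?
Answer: -237/19248772 ≈ -1.2312e-5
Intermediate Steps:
N(A, a) = -4 (N(A, a) = -5/2 + (½)*(-3) = -5/2 - 3/2 = -4)
M(d, E) = 7 + E
f(c, S) = 3 - (135 + c)/(3*(7 + S + c)) (f(c, S) = 3 - (c + 135)/(3*(S + (7 + c))) = 3 - (135 + c)/(3*(7 + S + c)))
1/(-81221 + f(7*(9 + 2), 74)) = 1/(-81221 + (-24 + 3*74 + 8*(7*(9 + 2))/3)/(7 + 74 + 7*(9 + 2))) = 1/(-81221 + (-24 + 222 + 8*(7*11)/3)/(7 + 74 + 7*11)) = 1/(-81221 + (-24 + 222 + (8/3)*77)/(7 + 74 + 77)) = 1/(-81221 + (-24 + 222 + 616/3)/158) = 1/(-81221 + (1/158)*(1210/3)) = 1/(-81221 + 605/237) = 1/(-19248772/237) = -237/19248772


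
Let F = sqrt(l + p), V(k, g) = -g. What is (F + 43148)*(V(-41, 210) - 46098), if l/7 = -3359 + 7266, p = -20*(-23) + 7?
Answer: -1998097584 - 92616*sqrt(6954) ≈ -2.0058e+9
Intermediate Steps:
p = 467 (p = 460 + 7 = 467)
l = 27349 (l = 7*(-3359 + 7266) = 7*3907 = 27349)
F = 2*sqrt(6954) (F = sqrt(27349 + 467) = sqrt(27816) = 2*sqrt(6954) ≈ 166.78)
(F + 43148)*(V(-41, 210) - 46098) = (2*sqrt(6954) + 43148)*(-1*210 - 46098) = (43148 + 2*sqrt(6954))*(-210 - 46098) = (43148 + 2*sqrt(6954))*(-46308) = -1998097584 - 92616*sqrt(6954)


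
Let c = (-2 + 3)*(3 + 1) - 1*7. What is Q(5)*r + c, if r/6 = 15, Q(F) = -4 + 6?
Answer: 177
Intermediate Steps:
Q(F) = 2
r = 90 (r = 6*15 = 90)
c = -3 (c = 1*4 - 7 = 4 - 7 = -3)
Q(5)*r + c = 2*90 - 3 = 180 - 3 = 177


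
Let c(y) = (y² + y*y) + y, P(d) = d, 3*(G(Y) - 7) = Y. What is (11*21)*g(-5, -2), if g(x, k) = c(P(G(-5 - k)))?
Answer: 18018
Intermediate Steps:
G(Y) = 7 + Y/3
c(y) = y + 2*y² (c(y) = (y² + y²) + y = 2*y² + y = y + 2*y²)
g(x, k) = (16/3 - k/3)*(35/3 - 2*k/3) (g(x, k) = (7 + (-5 - k)/3)*(1 + 2*(7 + (-5 - k)/3)) = (7 + (-5/3 - k/3))*(1 + 2*(7 + (-5/3 - k/3))) = (16/3 - k/3)*(1 + 2*(16/3 - k/3)) = (16/3 - k/3)*(1 + (32/3 - 2*k/3)) = (16/3 - k/3)*(35/3 - 2*k/3))
(11*21)*g(-5, -2) = (11*21)*((-35 + 2*(-2))*(-16 - 2)/9) = 231*((⅑)*(-35 - 4)*(-18)) = 231*((⅑)*(-39)*(-18)) = 231*78 = 18018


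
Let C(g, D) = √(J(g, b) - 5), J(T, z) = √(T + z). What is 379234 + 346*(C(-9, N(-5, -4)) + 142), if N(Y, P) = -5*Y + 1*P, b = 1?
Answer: 428366 + 346*√(-5 + 2*I*√2) ≈ 4.2858e+5 + 801.96*I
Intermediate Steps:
N(Y, P) = P - 5*Y (N(Y, P) = -5*Y + P = P - 5*Y)
C(g, D) = √(-5 + √(1 + g)) (C(g, D) = √(√(g + 1) - 5) = √(√(1 + g) - 5) = √(-5 + √(1 + g)))
379234 + 346*(C(-9, N(-5, -4)) + 142) = 379234 + 346*(√(-5 + √(1 - 9)) + 142) = 379234 + 346*(√(-5 + √(-8)) + 142) = 379234 + 346*(√(-5 + 2*I*√2) + 142) = 379234 + 346*(142 + √(-5 + 2*I*√2)) = 379234 + (49132 + 346*√(-5 + 2*I*√2)) = 428366 + 346*√(-5 + 2*I*√2)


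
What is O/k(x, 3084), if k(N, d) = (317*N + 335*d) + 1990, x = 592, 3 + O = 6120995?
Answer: 3060496/611397 ≈ 5.0057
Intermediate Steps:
O = 6120992 (O = -3 + 6120995 = 6120992)
k(N, d) = 1990 + 317*N + 335*d
O/k(x, 3084) = 6120992/(1990 + 317*592 + 335*3084) = 6120992/(1990 + 187664 + 1033140) = 6120992/1222794 = 6120992*(1/1222794) = 3060496/611397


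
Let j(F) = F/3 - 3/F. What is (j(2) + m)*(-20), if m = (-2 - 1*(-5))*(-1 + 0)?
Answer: 230/3 ≈ 76.667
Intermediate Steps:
j(F) = -3/F + F/3 (j(F) = F*(⅓) - 3/F = F/3 - 3/F = -3/F + F/3)
m = -3 (m = (-2 + 5)*(-1) = 3*(-1) = -3)
(j(2) + m)*(-20) = ((-3/2 + (⅓)*2) - 3)*(-20) = ((-3*½ + ⅔) - 3)*(-20) = ((-3/2 + ⅔) - 3)*(-20) = (-⅚ - 3)*(-20) = -23/6*(-20) = 230/3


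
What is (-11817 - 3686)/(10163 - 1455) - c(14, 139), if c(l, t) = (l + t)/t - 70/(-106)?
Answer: -227188193/64151836 ≈ -3.5414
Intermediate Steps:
c(l, t) = 35/53 + (l + t)/t (c(l, t) = (l + t)/t - 70*(-1/106) = (l + t)/t + 35/53 = 35/53 + (l + t)/t)
(-11817 - 3686)/(10163 - 1455) - c(14, 139) = (-11817 - 3686)/(10163 - 1455) - (88/53 + 14/139) = -15503/8708 - (88/53 + 14*(1/139)) = -15503*1/8708 - (88/53 + 14/139) = -15503/8708 - 1*12974/7367 = -15503/8708 - 12974/7367 = -227188193/64151836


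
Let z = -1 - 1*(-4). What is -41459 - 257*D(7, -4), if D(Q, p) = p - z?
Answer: -39660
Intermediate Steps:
z = 3 (z = -1 + 4 = 3)
D(Q, p) = -3 + p (D(Q, p) = p - 1*3 = p - 3 = -3 + p)
-41459 - 257*D(7, -4) = -41459 - 257*(-3 - 4) = -41459 - 257*(-7) = -41459 - 1*(-1799) = -41459 + 1799 = -39660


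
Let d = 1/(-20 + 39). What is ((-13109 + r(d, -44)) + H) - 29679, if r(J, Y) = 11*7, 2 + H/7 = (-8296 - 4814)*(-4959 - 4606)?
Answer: 877737325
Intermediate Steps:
d = 1/19 ≈ 0.052632
H = 877780036 (H = -14 + 7*((-8296 - 4814)*(-4959 - 4606)) = -14 + 7*(-13110*(-9565)) = -14 + 7*125397150 = -14 + 877780050 = 877780036)
r(J, Y) = 77
((-13109 + r(d, -44)) + H) - 29679 = ((-13109 + 77) + 877780036) - 29679 = (-13032 + 877780036) - 29679 = 877767004 - 29679 = 877737325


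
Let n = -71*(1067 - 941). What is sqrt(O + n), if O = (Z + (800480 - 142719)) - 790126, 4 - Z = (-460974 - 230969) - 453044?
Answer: 12*sqrt(6970) ≈ 1001.8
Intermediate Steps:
Z = 1144991 (Z = 4 - ((-460974 - 230969) - 453044) = 4 - (-691943 - 453044) = 4 - 1*(-1144987) = 4 + 1144987 = 1144991)
n = -8946 (n = -71*126 = -8946)
O = 1012626 (O = (1144991 + (800480 - 142719)) - 790126 = (1144991 + 657761) - 790126 = 1802752 - 790126 = 1012626)
sqrt(O + n) = sqrt(1012626 - 8946) = sqrt(1003680) = 12*sqrt(6970)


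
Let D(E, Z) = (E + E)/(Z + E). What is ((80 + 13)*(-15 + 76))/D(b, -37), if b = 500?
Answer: 2626599/1000 ≈ 2626.6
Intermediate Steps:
D(E, Z) = 2*E/(E + Z) (D(E, Z) = (2*E)/(E + Z) = 2*E/(E + Z))
((80 + 13)*(-15 + 76))/D(b, -37) = ((80 + 13)*(-15 + 76))/((2*500/(500 - 37))) = (93*61)/((2*500/463)) = 5673/((2*500*(1/463))) = 5673/(1000/463) = 5673*(463/1000) = 2626599/1000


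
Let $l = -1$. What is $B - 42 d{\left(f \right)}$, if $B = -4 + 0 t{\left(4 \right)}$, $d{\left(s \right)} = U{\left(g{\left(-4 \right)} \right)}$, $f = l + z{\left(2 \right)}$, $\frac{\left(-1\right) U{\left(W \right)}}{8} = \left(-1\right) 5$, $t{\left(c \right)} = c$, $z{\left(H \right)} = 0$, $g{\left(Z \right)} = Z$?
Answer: $-1684$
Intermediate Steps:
$U{\left(W \right)} = 40$ ($U{\left(W \right)} = - 8 \left(\left(-1\right) 5\right) = \left(-8\right) \left(-5\right) = 40$)
$f = -1$ ($f = -1 + 0 = -1$)
$d{\left(s \right)} = 40$
$B = -4$ ($B = -4 + 0 \cdot 4 = -4 + 0 = -4$)
$B - 42 d{\left(f \right)} = -4 - 1680 = -1684$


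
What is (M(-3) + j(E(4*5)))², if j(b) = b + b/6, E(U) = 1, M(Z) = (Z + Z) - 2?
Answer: 1681/36 ≈ 46.694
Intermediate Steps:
M(Z) = -2 + 2*Z (M(Z) = 2*Z - 2 = -2 + 2*Z)
j(b) = 7*b/6 (j(b) = b + b*(⅙) = b + b/6 = 7*b/6)
(M(-3) + j(E(4*5)))² = ((-2 + 2*(-3)) + (7/6)*1)² = ((-2 - 6) + 7/6)² = (-8 + 7/6)² = (-41/6)² = 1681/36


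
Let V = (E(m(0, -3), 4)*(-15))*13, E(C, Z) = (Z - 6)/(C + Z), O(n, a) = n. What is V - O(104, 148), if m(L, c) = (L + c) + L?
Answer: 286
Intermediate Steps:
m(L, c) = c + 2*L
E(C, Z) = (-6 + Z)/(C + Z)
V = 390 (V = (((-6 + 4)/((-3 + 2*0) + 4))*(-15))*13 = ((-2/((-3 + 0) + 4))*(-15))*13 = ((-2/(-3 + 4))*(-15))*13 = ((-2/1)*(-15))*13 = ((1*(-2))*(-15))*13 = -2*(-15)*13 = 30*13 = 390)
V - O(104, 148) = 390 - 1*104 = 390 - 104 = 286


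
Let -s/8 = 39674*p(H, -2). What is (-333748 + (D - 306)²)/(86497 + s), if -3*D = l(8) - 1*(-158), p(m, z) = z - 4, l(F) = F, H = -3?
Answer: -1828676/17917641 ≈ -0.10206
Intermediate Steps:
p(m, z) = -4 + z
D = -166/3 (D = -(8 - 1*(-158))/3 = -(8 + 158)/3 = -⅓*166 = -166/3 ≈ -55.333)
s = 1904352 (s = -317392*(-4 - 2) = -317392*(-6) = -8*(-238044) = 1904352)
(-333748 + (D - 306)²)/(86497 + s) = (-333748 + (-166/3 - 306)²)/(86497 + 1904352) = (-333748 + (-1084/3)²)/1990849 = (-333748 + 1175056/9)*(1/1990849) = -1828676/9*1/1990849 = -1828676/17917641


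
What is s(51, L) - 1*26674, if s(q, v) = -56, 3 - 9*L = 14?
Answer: -26730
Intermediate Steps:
L = -11/9 (L = ⅓ - ⅑*14 = ⅓ - 14/9 = -11/9 ≈ -1.2222)
s(51, L) - 1*26674 = -56 - 1*26674 = -56 - 26674 = -26730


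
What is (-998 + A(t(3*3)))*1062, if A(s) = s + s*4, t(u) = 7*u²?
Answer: 1950894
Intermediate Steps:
A(s) = 5*s (A(s) = s + 4*s = 5*s)
(-998 + A(t(3*3)))*1062 = (-998 + 5*(7*(3*3)²))*1062 = (-998 + 5*(7*9²))*1062 = (-998 + 5*(7*81))*1062 = (-998 + 5*567)*1062 = (-998 + 2835)*1062 = 1837*1062 = 1950894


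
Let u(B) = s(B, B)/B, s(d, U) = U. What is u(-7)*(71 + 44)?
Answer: 115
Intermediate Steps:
u(B) = 1 (u(B) = B/B = 1)
u(-7)*(71 + 44) = 1*(71 + 44) = 1*115 = 115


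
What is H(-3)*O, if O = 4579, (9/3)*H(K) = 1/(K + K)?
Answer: -4579/18 ≈ -254.39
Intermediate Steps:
H(K) = 1/(6*K) (H(K) = 1/(3*(K + K)) = 1/(3*((2*K))) = (1/(2*K))/3 = 1/(6*K))
H(-3)*O = ((1/6)/(-3))*4579 = ((1/6)*(-1/3))*4579 = -1/18*4579 = -4579/18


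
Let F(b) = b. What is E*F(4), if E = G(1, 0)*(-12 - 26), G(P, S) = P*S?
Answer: 0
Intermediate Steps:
E = 0 (E = (1*0)*(-12 - 26) = 0*(-38) = 0)
E*F(4) = 0*4 = 0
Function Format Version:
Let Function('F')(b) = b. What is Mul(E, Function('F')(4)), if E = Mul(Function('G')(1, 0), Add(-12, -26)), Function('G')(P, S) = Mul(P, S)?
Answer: 0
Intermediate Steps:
E = 0 (E = Mul(Mul(1, 0), Add(-12, -26)) = Mul(0, -38) = 0)
Mul(E, Function('F')(4)) = Mul(0, 4) = 0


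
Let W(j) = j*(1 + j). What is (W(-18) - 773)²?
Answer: 218089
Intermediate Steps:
(W(-18) - 773)² = (-18*(1 - 18) - 773)² = (-18*(-17) - 773)² = (306 - 773)² = (-467)² = 218089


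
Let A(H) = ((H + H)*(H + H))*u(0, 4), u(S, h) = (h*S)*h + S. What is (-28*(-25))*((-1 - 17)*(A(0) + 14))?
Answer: -176400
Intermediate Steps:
u(S, h) = S + S*h² (u(S, h) = (S*h)*h + S = S*h² + S = S + S*h²)
A(H) = 0 (A(H) = ((H + H)*(H + H))*(0*(1 + 4²)) = ((2*H)*(2*H))*(0*(1 + 16)) = (4*H²)*(0*17) = (4*H²)*0 = 0)
(-28*(-25))*((-1 - 17)*(A(0) + 14)) = (-28*(-25))*((-1 - 17)*(0 + 14)) = 700*(-18*14) = 700*(-252) = -176400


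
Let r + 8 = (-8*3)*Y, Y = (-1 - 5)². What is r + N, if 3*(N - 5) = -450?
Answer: -1017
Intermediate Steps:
N = -145 (N = 5 + (⅓)*(-450) = 5 - 150 = -145)
Y = 36 (Y = (-6)² = 36)
r = -872 (r = -8 - 8*3*36 = -8 - 4*6*36 = -8 - 24*36 = -8 - 864 = -872)
r + N = -872 - 145 = -1017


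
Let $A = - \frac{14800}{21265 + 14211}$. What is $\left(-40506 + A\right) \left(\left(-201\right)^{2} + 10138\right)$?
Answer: $- \frac{18156207212146}{8869} \approx -2.0472 \cdot 10^{9}$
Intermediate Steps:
$A = - \frac{3700}{8869}$ ($A = - \frac{14800}{35476} = \left(-14800\right) \frac{1}{35476} = - \frac{3700}{8869} \approx -0.41718$)
$\left(-40506 + A\right) \left(\left(-201\right)^{2} + 10138\right) = \left(-40506 - \frac{3700}{8869}\right) \left(\left(-201\right)^{2} + 10138\right) = - \frac{359251414 \left(40401 + 10138\right)}{8869} = \left(- \frac{359251414}{8869}\right) 50539 = - \frac{18156207212146}{8869}$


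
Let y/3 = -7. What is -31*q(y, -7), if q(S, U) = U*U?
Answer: -1519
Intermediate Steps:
y = -21 (y = 3*(-7) = -21)
q(S, U) = U²
-31*q(y, -7) = -31*(-7)² = -31*49 = -1519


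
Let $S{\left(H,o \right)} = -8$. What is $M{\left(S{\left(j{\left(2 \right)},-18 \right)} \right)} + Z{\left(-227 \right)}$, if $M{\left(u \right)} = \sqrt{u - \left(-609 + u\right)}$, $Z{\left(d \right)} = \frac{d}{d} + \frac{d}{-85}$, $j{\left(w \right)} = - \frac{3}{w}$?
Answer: $\frac{312}{85} + \sqrt{609} \approx 28.349$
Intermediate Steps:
$Z{\left(d \right)} = 1 - \frac{d}{85}$ ($Z{\left(d \right)} = 1 + d \left(- \frac{1}{85}\right) = 1 - \frac{d}{85}$)
$M{\left(u \right)} = \sqrt{609}$ ($M{\left(u \right)} = \sqrt{u - \left(-609 + u\right)} = \sqrt{609}$)
$M{\left(S{\left(j{\left(2 \right)},-18 \right)} \right)} + Z{\left(-227 \right)} = \sqrt{609} + \left(1 - - \frac{227}{85}\right) = \sqrt{609} + \left(1 + \frac{227}{85}\right) = \sqrt{609} + \frac{312}{85} = \frac{312}{85} + \sqrt{609}$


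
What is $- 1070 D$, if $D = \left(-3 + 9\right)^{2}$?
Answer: $-38520$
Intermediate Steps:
$D = 36$ ($D = 6^{2} = 36$)
$- 1070 D = \left(-1070\right) 36 = -38520$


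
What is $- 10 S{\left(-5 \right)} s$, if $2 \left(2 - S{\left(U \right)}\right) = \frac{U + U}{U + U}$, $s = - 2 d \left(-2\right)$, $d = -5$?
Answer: $300$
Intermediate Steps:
$s = -20$ ($s = \left(-2\right) \left(-5\right) \left(-2\right) = 10 \left(-2\right) = -20$)
$S{\left(U \right)} = \frac{3}{2}$ ($S{\left(U \right)} = 2 - \frac{\left(U + U\right) \frac{1}{U + U}}{2} = 2 - \frac{2 U \frac{1}{2 U}}{2} = 2 - \frac{1}{2} = \frac{3}{2}$)
$- 10 S{\left(-5 \right)} s = \left(-10\right) \frac{3}{2} \left(-20\right) = \left(-15\right) \left(-20\right) = 300$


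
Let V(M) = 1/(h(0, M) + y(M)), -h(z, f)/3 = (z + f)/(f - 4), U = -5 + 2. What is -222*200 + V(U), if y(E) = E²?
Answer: -2397593/54 ≈ -44400.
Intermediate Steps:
U = -3
h(z, f) = -3*(f + z)/(-4 + f) (h(z, f) = -3*(z + f)/(f - 4) = -3*(f + z)/(-4 + f))
V(M) = 1/(M² - 3*M/(-4 + M)) (V(M) = 1/(3*(-M - 1*0)/(-4 + M) + M²) = 1/(3*(-M + 0)/(-4 + M) + M²) = 1/(3*(-M)/(-4 + M) + M²) = 1/(-3*M/(-4 + M) + M²) = 1/(M² - 3*M/(-4 + M)))
-222*200 + V(U) = -222*200 + (-4 - 3)/((-3)*(-3 - 3*(-4 - 3))) = -44400 - ⅓*(-7)/(-3 - 3*(-7)) = -44400 - ⅓*(-7)/(-3 + 21) = -44400 - ⅓*(-7)/18 = -44400 - ⅓*1/18*(-7) = -44400 + 7/54 = -2397593/54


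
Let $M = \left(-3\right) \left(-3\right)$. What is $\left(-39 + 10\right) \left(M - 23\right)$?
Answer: $406$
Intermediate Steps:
$M = 9$
$\left(-39 + 10\right) \left(M - 23\right) = \left(-39 + 10\right) \left(9 - 23\right) = \left(-29\right) \left(-14\right) = 406$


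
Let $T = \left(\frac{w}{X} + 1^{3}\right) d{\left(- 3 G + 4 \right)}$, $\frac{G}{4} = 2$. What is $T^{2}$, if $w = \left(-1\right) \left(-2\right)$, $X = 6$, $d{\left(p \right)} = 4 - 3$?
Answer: $\frac{16}{9} \approx 1.7778$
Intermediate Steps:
$G = 8$ ($G = 4 \cdot 2 = 8$)
$d{\left(p \right)} = 1$ ($d{\left(p \right)} = 4 - 3 = 1$)
$w = 2$
$T = \frac{4}{3}$ ($T = \left(\frac{2}{6} + 1^{3}\right) 1 = \left(2 \cdot \frac{1}{6} + 1\right) 1 = \left(\frac{1}{3} + 1\right) 1 = \frac{4}{3} \cdot 1 = \frac{4}{3} \approx 1.3333$)
$T^{2} = \left(\frac{4}{3}\right)^{2} = \frac{16}{9}$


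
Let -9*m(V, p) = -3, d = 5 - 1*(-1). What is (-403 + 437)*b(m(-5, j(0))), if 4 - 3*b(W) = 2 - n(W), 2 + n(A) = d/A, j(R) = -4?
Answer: 204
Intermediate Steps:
d = 6 (d = 5 + 1 = 6)
m(V, p) = ⅓ (m(V, p) = -⅑*(-3) = ⅓)
n(A) = -2 + 6/A
b(W) = 2/W (b(W) = 4/3 - (2 - (-2 + 6/W))/3 = 4/3 - (2 + (2 - 6/W))/3 = 4/3 - (4 - 6/W)/3 = 4/3 + (-4/3 + 2/W) = 2/W)
(-403 + 437)*b(m(-5, j(0))) = (-403 + 437)*(2/(⅓)) = 34*(2*3) = 34*6 = 204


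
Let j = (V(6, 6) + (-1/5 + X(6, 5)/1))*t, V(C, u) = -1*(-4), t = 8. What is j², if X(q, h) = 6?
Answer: 153664/25 ≈ 6146.6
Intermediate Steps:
V(C, u) = 4
j = 392/5 (j = (4 + (-1/5 + 6/1))*8 = (4 + (-1*⅕ + 6*1))*8 = (4 + (-⅕ + 6))*8 = (4 + 29/5)*8 = (49/5)*8 = 392/5 ≈ 78.400)
j² = (392/5)² = 153664/25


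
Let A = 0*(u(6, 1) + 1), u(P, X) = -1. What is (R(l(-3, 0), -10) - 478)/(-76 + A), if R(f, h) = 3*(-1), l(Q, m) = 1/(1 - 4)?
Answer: 481/76 ≈ 6.3289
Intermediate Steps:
l(Q, m) = -⅓ (l(Q, m) = 1/(-3) = -⅓)
R(f, h) = -3
A = 0 (A = 0*(-1 + 1) = 0*0 = 0)
(R(l(-3, 0), -10) - 478)/(-76 + A) = (-3 - 478)/(-76 + 0) = -481/(-76) = -481*(-1/76) = 481/76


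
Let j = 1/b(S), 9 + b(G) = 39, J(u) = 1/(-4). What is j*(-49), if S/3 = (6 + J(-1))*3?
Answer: -49/30 ≈ -1.6333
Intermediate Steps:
J(u) = -¼
S = 207/4 (S = 3*((6 - ¼)*3) = 3*((23/4)*3) = 3*(69/4) = 207/4 ≈ 51.750)
b(G) = 30 (b(G) = -9 + 39 = 30)
j = 1/30 ≈ 0.033333
j*(-49) = (1/30)*(-49) = -49/30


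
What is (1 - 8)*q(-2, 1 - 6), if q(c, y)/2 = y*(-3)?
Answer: -210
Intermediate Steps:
q(c, y) = -6*y (q(c, y) = 2*(y*(-3)) = 2*(-3*y) = -6*y)
(1 - 8)*q(-2, 1 - 6) = (1 - 8)*(-6*(1 - 6)) = -(-42)*(-5) = -7*30 = -210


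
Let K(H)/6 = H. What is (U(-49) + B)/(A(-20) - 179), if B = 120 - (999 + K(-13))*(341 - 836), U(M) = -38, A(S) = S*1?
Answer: -455977/199 ≈ -2291.3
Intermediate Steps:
K(H) = 6*H
A(S) = S
B = 456015 (B = 120 - (999 + 6*(-13))*(341 - 836) = 120 - (999 - 78)*(-495) = 120 - 921*(-495) = 120 - 1*(-455895) = 120 + 455895 = 456015)
(U(-49) + B)/(A(-20) - 179) = (-38 + 456015)/(-20 - 179) = 455977/(-199) = 455977*(-1/199) = -455977/199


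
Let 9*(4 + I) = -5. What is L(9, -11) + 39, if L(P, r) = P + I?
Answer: 391/9 ≈ 43.444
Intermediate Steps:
I = -41/9 (I = -4 + (⅑)*(-5) = -4 - 5/9 = -41/9 ≈ -4.5556)
L(P, r) = -41/9 + P (L(P, r) = P - 41/9 = -41/9 + P)
L(9, -11) + 39 = (-41/9 + 9) + 39 = 40/9 + 39 = 391/9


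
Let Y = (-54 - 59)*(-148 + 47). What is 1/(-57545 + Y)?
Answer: -1/46132 ≈ -2.1677e-5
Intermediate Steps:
Y = 11413 (Y = -113*(-101) = 11413)
1/(-57545 + Y) = 1/(-57545 + 11413) = 1/(-46132) = -1/46132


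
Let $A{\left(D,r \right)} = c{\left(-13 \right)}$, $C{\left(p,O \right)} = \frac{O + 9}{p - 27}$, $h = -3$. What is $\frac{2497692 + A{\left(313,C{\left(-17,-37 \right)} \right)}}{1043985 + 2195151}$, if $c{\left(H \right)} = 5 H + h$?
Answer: $\frac{312203}{404892} \approx 0.77108$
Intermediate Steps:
$C{\left(p,O \right)} = \frac{9 + O}{-27 + p}$
$c{\left(H \right)} = -3 + 5 H$ ($c{\left(H \right)} = 5 H - 3 = -3 + 5 H$)
$A{\left(D,r \right)} = -68$ ($A{\left(D,r \right)} = -3 + 5 \left(-13\right) = -3 - 65 = -68$)
$\frac{2497692 + A{\left(313,C{\left(-17,-37 \right)} \right)}}{1043985 + 2195151} = \frac{2497692 - 68}{1043985 + 2195151} = \frac{2497624}{3239136} = 2497624 \cdot \frac{1}{3239136} = \frac{312203}{404892}$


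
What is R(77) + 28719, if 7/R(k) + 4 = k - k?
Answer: 114869/4 ≈ 28717.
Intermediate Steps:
R(k) = -7/4 (R(k) = 7/(-4 + (k - k)) = 7/(-4 + 0) = 7/(-4) = 7*(-¼) = -7/4)
R(77) + 28719 = -7/4 + 28719 = 114869/4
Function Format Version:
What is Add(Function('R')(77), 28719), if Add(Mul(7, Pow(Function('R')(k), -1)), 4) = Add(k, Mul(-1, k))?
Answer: Rational(114869, 4) ≈ 28717.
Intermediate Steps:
Function('R')(k) = Rational(-7, 4) (Function('R')(k) = Mul(7, Pow(Add(-4, Add(k, Mul(-1, k))), -1)) = Mul(7, Pow(Add(-4, 0), -1)) = Mul(7, Pow(-4, -1)) = Mul(7, Rational(-1, 4)) = Rational(-7, 4))
Add(Function('R')(77), 28719) = Add(Rational(-7, 4), 28719) = Rational(114869, 4)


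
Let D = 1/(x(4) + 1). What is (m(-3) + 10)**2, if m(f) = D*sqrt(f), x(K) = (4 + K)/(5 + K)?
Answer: 28657/289 + 180*I*sqrt(3)/17 ≈ 99.159 + 18.339*I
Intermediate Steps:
x(K) = (4 + K)/(5 + K)
D = 9/17 (D = 1/((4 + 4)/(5 + 4) + 1) = 1/(8/9 + 1) = 1/(17/9) = 9/17 ≈ 0.52941)
m(f) = 9*sqrt(f)/17
(m(-3) + 10)**2 = (9*sqrt(-3)/17 + 10)**2 = (9*(I*sqrt(3))/17 + 10)**2 = (9*I*sqrt(3)/17 + 10)**2 = (10 + 9*I*sqrt(3)/17)**2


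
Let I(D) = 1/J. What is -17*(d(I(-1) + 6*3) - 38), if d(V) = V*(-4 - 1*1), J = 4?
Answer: 8789/4 ≈ 2197.3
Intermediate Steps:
I(D) = ¼ (I(D) = 1/4 = ¼)
d(V) = -5*V (d(V) = V*(-4 - 1) = V*(-5) = -5*V)
-17*(d(I(-1) + 6*3) - 38) = -17*(-5*(¼ + 6*3) - 38) = -17*(-5*(¼ + 18) - 38) = -17*(-5*73/4 - 38) = -17*(-365/4 - 38) = -17*(-517/4) = 8789/4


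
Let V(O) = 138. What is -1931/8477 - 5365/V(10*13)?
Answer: -45745583/1169826 ≈ -39.105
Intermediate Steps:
-1931/8477 - 5365/V(10*13) = -1931/8477 - 5365/138 = -45745583/1169826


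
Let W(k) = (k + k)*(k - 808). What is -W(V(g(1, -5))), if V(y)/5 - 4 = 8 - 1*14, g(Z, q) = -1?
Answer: -16360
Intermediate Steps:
V(y) = -10 (V(y) = 20 + 5*(8 - 1*14) = 20 + 5*(8 - 14) = 20 + 5*(-6) = 20 - 30 = -10)
W(k) = 2*k*(-808 + k) (W(k) = (2*k)*(-808 + k) = 2*k*(-808 + k))
-W(V(g(1, -5))) = -2*(-10)*(-808 - 10) = -2*(-10)*(-818) = -1*16360 = -16360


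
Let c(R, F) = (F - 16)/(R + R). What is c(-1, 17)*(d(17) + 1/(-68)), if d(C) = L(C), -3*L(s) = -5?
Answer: -337/408 ≈ -0.82598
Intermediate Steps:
L(s) = 5/3 (L(s) = -1/3*(-5) = 5/3)
d(C) = 5/3
c(R, F) = (-16 + F)/(2*R) (c(R, F) = (-16 + F)/((2*R)) = (-16 + F)*(1/(2*R)) = (-16 + F)/(2*R))
c(-1, 17)*(d(17) + 1/(-68)) = ((1/2)*(-16 + 17)/(-1))*(5/3 + 1/(-68)) = ((1/2)*(-1)*1)*(5/3 - 1/68) = -1/2*337/204 = -337/408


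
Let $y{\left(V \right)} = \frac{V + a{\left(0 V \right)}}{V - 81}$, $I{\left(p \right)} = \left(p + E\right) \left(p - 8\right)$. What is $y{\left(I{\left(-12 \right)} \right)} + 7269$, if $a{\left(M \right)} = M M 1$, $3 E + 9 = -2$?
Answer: $\frac{5067433}{697} \approx 7270.4$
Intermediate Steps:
$E = - \frac{11}{3}$ ($E = -3 + \frac{1}{3} \left(-2\right) = -3 - \frac{2}{3} = - \frac{11}{3} \approx -3.6667$)
$a{\left(M \right)} = M^{2}$ ($a{\left(M \right)} = M^{2} \cdot 1 = M^{2}$)
$I{\left(p \right)} = \left(-8 + p\right) \left(- \frac{11}{3} + p\right)$ ($I{\left(p \right)} = \left(p - \frac{11}{3}\right) \left(p - 8\right) = \left(- \frac{11}{3} + p\right) \left(-8 + p\right) = \left(-8 + p\right) \left(- \frac{11}{3} + p\right)$)
$y{\left(V \right)} = \frac{V}{-81 + V}$ ($y{\left(V \right)} = \frac{V + \left(0 V\right)^{2}}{V - 81} = \frac{V + 0^{2}}{-81 + V} = \frac{V + 0}{-81 + V} = \frac{V}{-81 + V}$)
$y{\left(I{\left(-12 \right)} \right)} + 7269 = \frac{\frac{88}{3} + \left(-12\right)^{2} - -140}{-81 + \left(\frac{88}{3} + \left(-12\right)^{2} - -140\right)} + 7269 = \frac{\frac{88}{3} + 144 + 140}{-81 + \left(\frac{88}{3} + 144 + 140\right)} + 7269 = \frac{940}{3 \left(-81 + \frac{940}{3}\right)} + 7269 = \frac{940}{3 \cdot \frac{697}{3}} + 7269 = \frac{940}{3} \cdot \frac{3}{697} + 7269 = \frac{940}{697} + 7269 = \frac{5067433}{697}$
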